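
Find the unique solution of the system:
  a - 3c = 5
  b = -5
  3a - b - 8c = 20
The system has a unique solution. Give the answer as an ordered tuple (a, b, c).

(5, -5, 0)

Form the augmented matrix and row-reduce:
  [ 1   0  -3  |   5 ]
  [ 0   1   0  |  -5 ]
  [ 3  -1  -8  |  20 ]
Subtract 3 times ρ1 from ρ3.
  [ 1   0  -3  |   5 ]
  [ 0   1   0  |  -5 ]
  [ 0  -1   1  |   5 ]
Add ρ2 to ρ3.
  [ 1  0  -3  |   5 ]
  [ 0  1   0  |  -5 ]
  [ 0  0   1  |   0 ]
Add 3 times ρ3 to ρ1.
  [ 1  0  0  |   5 ]
  [ 0  1  0  |  -5 ]
  [ 0  0  1  |   0 ]
Reading off the last column: a = 5, b = -5, c = 0.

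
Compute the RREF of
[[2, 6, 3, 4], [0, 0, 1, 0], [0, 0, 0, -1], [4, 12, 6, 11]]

r1 ← 1/2·r1
r4 ← r4 − 4·r1
r3 ← -1·r3
r4 ← r4 − 3·r3
r1 ← r1 − 2·r3
r1 ← r1 − 3/2·r2

[[1, 3, 0, 0], [0, 0, 1, 0], [0, 0, 0, 1], [0, 0, 0, 0]]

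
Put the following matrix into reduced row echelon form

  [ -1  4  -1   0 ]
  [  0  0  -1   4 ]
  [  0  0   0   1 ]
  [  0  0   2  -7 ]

[[1, -4, 0, 0], [0, 0, 1, 0], [0, 0, 0, 1], [0, 0, 0, 0]]

Multiply R1 by -1.
  [ 1  -4   1   0 ]
  [ 0   0  -1   4 ]
  [ 0   0   0   1 ]
  [ 0   0   2  -7 ]
Multiply R2 by -1.
  [ 1  -4  1   0 ]
  [ 0   0  1  -4 ]
  [ 0   0  0   1 ]
  [ 0   0  2  -7 ]
Subtract 2 times R2 from R4.
  [ 1  -4  1   0 ]
  [ 0   0  1  -4 ]
  [ 0   0  0   1 ]
  [ 0   0  0   1 ]
Subtract R3 from R4.
  [ 1  -4  1   0 ]
  [ 0   0  1  -4 ]
  [ 0   0  0   1 ]
  [ 0   0  0   0 ]
Add 4 times R3 to R2.
  [ 1  -4  1  0 ]
  [ 0   0  1  0 ]
  [ 0   0  0  1 ]
  [ 0   0  0  0 ]
Subtract R2 from R1.
  [ 1  -4  0  0 ]
  [ 0   0  1  0 ]
  [ 0   0  0  1 ]
  [ 0   0  0  0 ]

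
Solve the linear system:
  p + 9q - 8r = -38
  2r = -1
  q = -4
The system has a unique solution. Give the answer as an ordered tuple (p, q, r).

(-6, -4, -1/2)

Form the augmented matrix and row-reduce:
  [ 1  9  -8  |  -38 ]
  [ 0  0   2  |   -1 ]
  [ 0  1   0  |   -4 ]
R2 <-> R3
R3 → 1/2·R3
R1 → R1 + 8·R3
R1 → R1 − 9·R2
Reading off the last column: p = -6, q = -4, r = -1/2.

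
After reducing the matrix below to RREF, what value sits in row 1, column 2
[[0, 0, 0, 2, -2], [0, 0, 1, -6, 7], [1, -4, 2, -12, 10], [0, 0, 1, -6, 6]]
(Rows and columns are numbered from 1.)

ρ1 <-> ρ3
  [ 1  -4  2  -12  10 ]
  [ 0   0  1   -6   7 ]
  [ 0   0  0    2  -2 ]
  [ 0   0  1   -6   6 ]
ρ4 := ρ4 − ρ2
  [ 1  -4  2  -12  10 ]
  [ 0   0  1   -6   7 ]
  [ 0   0  0    2  -2 ]
  [ 0   0  0    0  -1 ]
ρ3 := 1/2·ρ3
  [ 1  -4  2  -12  10 ]
  [ 0   0  1   -6   7 ]
  [ 0   0  0    1  -1 ]
  [ 0   0  0    0  -1 ]
ρ4 := -1·ρ4
  [ 1  -4  2  -12  10 ]
  [ 0   0  1   -6   7 ]
  [ 0   0  0    1  -1 ]
  [ 0   0  0    0   1 ]
ρ3 := ρ3 + ρ4
  [ 1  -4  2  -12  10 ]
  [ 0   0  1   -6   7 ]
  [ 0   0  0    1   0 ]
  [ 0   0  0    0   1 ]
ρ2 := ρ2 − 7·ρ4
  [ 1  -4  2  -12  10 ]
  [ 0   0  1   -6   0 ]
  [ 0   0  0    1   0 ]
  [ 0   0  0    0   1 ]
ρ1 := ρ1 − 10·ρ4
  [ 1  -4  2  -12  0 ]
  [ 0   0  1   -6  0 ]
  [ 0   0  0    1  0 ]
  [ 0   0  0    0  1 ]
ρ2 := ρ2 + 6·ρ3
  [ 1  -4  2  -12  0 ]
  [ 0   0  1    0  0 ]
  [ 0   0  0    1  0 ]
  [ 0   0  0    0  1 ]
ρ1 := ρ1 + 12·ρ3
  [ 1  -4  2  0  0 ]
  [ 0   0  1  0  0 ]
  [ 0   0  0  1  0 ]
  [ 0   0  0  0  1 ]
ρ1 := ρ1 − 2·ρ2
  [ 1  -4  0  0  0 ]
  [ 0   0  1  0  0 ]
  [ 0   0  0  1  0 ]
  [ 0   0  0  0  1 ]

-4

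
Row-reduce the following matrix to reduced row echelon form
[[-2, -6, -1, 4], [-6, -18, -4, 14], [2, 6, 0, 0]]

[[1, 3, 0, 0], [0, 0, 1, 0], [0, 0, 0, 1]]

R1 := -1/2·R1
R2 := R2 + 6·R1
R3 := R3 − 2·R1
R2 := -1·R2
R3 := R3 + R2
R3 := 1/2·R3
R2 := R2 + 2·R3
R1 := R1 + 2·R3
R1 := R1 − 1/2·R2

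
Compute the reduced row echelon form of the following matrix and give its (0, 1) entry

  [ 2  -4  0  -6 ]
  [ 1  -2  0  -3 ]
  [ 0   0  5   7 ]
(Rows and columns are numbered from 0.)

R1 ← 1/2·R1
  [ 1  -2  0  -3 ]
  [ 1  -2  0  -3 ]
  [ 0   0  5   7 ]
R2 ← R2 − R1
  [ 1  -2  0  -3 ]
  [ 0   0  0   0 ]
  [ 0   0  5   7 ]
R2 <=> R3
  [ 1  -2  0  -3 ]
  [ 0   0  5   7 ]
  [ 0   0  0   0 ]
R2 ← 1/5·R2
  [ 1  -2  0   -3 ]
  [ 0   0  1  7/5 ]
  [ 0   0  0    0 ]

-2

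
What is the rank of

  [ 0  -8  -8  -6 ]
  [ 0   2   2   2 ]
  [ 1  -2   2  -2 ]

r1 <-> r3
  [ 1  -2   2  -2 ]
  [ 0   2   2   2 ]
  [ 0  -8  -8  -6 ]
r2 -> 1/2·r2
  [ 1  -2   2  -2 ]
  [ 0   1   1   1 ]
  [ 0  -8  -8  -6 ]
r3 -> r3 + 8·r2
  [ 1  -2  2  -2 ]
  [ 0   1  1   1 ]
  [ 0   0  0   2 ]
r3 -> 1/2·r3
  [ 1  -2  2  -2 ]
  [ 0   1  1   1 ]
  [ 0   0  0   1 ]
r2 -> r2 − r3
  [ 1  -2  2  -2 ]
  [ 0   1  1   0 ]
  [ 0   0  0   1 ]
r1 -> r1 + 2·r3
  [ 1  -2  2  0 ]
  [ 0   1  1  0 ]
  [ 0   0  0  1 ]
r1 -> r1 + 2·r2
  [ 1  0  4  0 ]
  [ 0  1  1  0 ]
  [ 0  0  0  1 ]
The reduced form has 3 nonzero rows.

rank = 3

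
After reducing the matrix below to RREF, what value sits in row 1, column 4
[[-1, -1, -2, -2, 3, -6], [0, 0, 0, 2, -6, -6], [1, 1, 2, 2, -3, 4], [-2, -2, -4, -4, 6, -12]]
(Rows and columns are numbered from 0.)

Multiply R1 by -1.
  [  1   1   2   2  -3    6 ]
  [  0   0   0   2  -6   -6 ]
  [  1   1   2   2  -3    4 ]
  [ -2  -2  -4  -4   6  -12 ]
Subtract R1 from R3.
  [  1   1   2   2  -3    6 ]
  [  0   0   0   2  -6   -6 ]
  [  0   0   0   0   0   -2 ]
  [ -2  -2  -4  -4   6  -12 ]
Add 2 times R1 to R4.
  [ 1  1  2  2  -3   6 ]
  [ 0  0  0  2  -6  -6 ]
  [ 0  0  0  0   0  -2 ]
  [ 0  0  0  0   0   0 ]
Multiply R2 by 1/2.
  [ 1  1  2  2  -3   6 ]
  [ 0  0  0  1  -3  -3 ]
  [ 0  0  0  0   0  -2 ]
  [ 0  0  0  0   0   0 ]
Multiply R3 by -1/2.
  [ 1  1  2  2  -3   6 ]
  [ 0  0  0  1  -3  -3 ]
  [ 0  0  0  0   0   1 ]
  [ 0  0  0  0   0   0 ]
Add 3 times R3 to R2.
  [ 1  1  2  2  -3  6 ]
  [ 0  0  0  1  -3  0 ]
  [ 0  0  0  0   0  1 ]
  [ 0  0  0  0   0  0 ]
Subtract 6 times R3 from R1.
  [ 1  1  2  2  -3  0 ]
  [ 0  0  0  1  -3  0 ]
  [ 0  0  0  0   0  1 ]
  [ 0  0  0  0   0  0 ]
Subtract 2 times R2 from R1.
  [ 1  1  2  0   3  0 ]
  [ 0  0  0  1  -3  0 ]
  [ 0  0  0  0   0  1 ]
  [ 0  0  0  0   0  0 ]

-3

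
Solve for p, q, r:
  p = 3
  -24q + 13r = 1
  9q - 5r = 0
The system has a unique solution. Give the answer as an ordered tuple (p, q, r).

(3, -5/3, -3)

Form the augmented matrix and row-reduce:
  [ 1    0   0  |  3 ]
  [ 0  -24  13  |  1 ]
  [ 0    9  -5  |  0 ]
r2 → -1/24·r2
  [ 1  0       0  |      3 ]
  [ 0  1  -13/24  |  -1/24 ]
  [ 0  9      -5  |      0 ]
r3 → r3 − 9·r2
  [ 1  0       0  |      3 ]
  [ 0  1  -13/24  |  -1/24 ]
  [ 0  0    -1/8  |    3/8 ]
r3 → -8·r3
  [ 1  0       0  |      3 ]
  [ 0  1  -13/24  |  -1/24 ]
  [ 0  0       1  |     -3 ]
r2 → r2 + 13/24·r3
  [ 1  0  0  |     3 ]
  [ 0  1  0  |  -5/3 ]
  [ 0  0  1  |    -3 ]
Reading off the last column: p = 3, q = -5/3, r = -3.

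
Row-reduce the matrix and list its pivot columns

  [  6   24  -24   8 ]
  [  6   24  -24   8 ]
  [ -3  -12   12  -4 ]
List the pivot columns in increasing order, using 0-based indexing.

R1 → 1/6·R1
  [  1    4   -4  4/3 ]
  [  6   24  -24    8 ]
  [ -3  -12   12   -4 ]
R2 → R2 − 6·R1
  [  1    4  -4  4/3 ]
  [  0    0   0    0 ]
  [ -3  -12  12   -4 ]
R3 → R3 + 3·R1
  [ 1  4  -4  4/3 ]
  [ 0  0   0    0 ]
  [ 0  0   0    0 ]
Pivot columns are the columns containing a leading 1.

0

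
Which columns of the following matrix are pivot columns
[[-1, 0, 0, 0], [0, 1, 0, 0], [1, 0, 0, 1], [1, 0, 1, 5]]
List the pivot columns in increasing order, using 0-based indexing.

R1 -> -1·R1
  [ 1  0  0  0 ]
  [ 0  1  0  0 ]
  [ 1  0  0  1 ]
  [ 1  0  1  5 ]
R3 -> R3 − R1
  [ 1  0  0  0 ]
  [ 0  1  0  0 ]
  [ 0  0  0  1 ]
  [ 1  0  1  5 ]
R4 -> R4 − R1
  [ 1  0  0  0 ]
  [ 0  1  0  0 ]
  [ 0  0  0  1 ]
  [ 0  0  1  5 ]
R3 ↔ R4
  [ 1  0  0  0 ]
  [ 0  1  0  0 ]
  [ 0  0  1  5 ]
  [ 0  0  0  1 ]
R3 -> R3 − 5·R4
  [ 1  0  0  0 ]
  [ 0  1  0  0 ]
  [ 0  0  1  0 ]
  [ 0  0  0  1 ]
Pivot columns are the columns containing a leading 1.

0, 1, 2, 3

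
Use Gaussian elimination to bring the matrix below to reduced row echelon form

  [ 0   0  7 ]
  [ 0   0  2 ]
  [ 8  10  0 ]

R1 ↔ R3
  [ 8  10  0 ]
  [ 0   0  2 ]
  [ 0   0  7 ]
R1 ← 1/8·R1
  [ 1  5/4  0 ]
  [ 0    0  2 ]
  [ 0    0  7 ]
R2 ← 1/2·R2
  [ 1  5/4  0 ]
  [ 0    0  1 ]
  [ 0    0  7 ]
R3 ← R3 − 7·R2
  [ 1  5/4  0 ]
  [ 0    0  1 ]
  [ 0    0  0 ]

[[1, 5/4, 0], [0, 0, 1], [0, 0, 0]]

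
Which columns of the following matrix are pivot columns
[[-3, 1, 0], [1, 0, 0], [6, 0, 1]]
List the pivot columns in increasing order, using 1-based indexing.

ρ1 → -1/3·ρ1
  [ 1  -1/3  0 ]
  [ 1     0  0 ]
  [ 6     0  1 ]
ρ2 → ρ2 − ρ1
  [ 1  -1/3  0 ]
  [ 0   1/3  0 ]
  [ 6     0  1 ]
ρ3 → ρ3 − 6·ρ1
  [ 1  -1/3  0 ]
  [ 0   1/3  0 ]
  [ 0     2  1 ]
ρ2 → 3·ρ2
  [ 1  -1/3  0 ]
  [ 0     1  0 ]
  [ 0     2  1 ]
ρ3 → ρ3 − 2·ρ2
  [ 1  -1/3  0 ]
  [ 0     1  0 ]
  [ 0     0  1 ]
ρ1 → ρ1 + 1/3·ρ2
  [ 1  0  0 ]
  [ 0  1  0 ]
  [ 0  0  1 ]
Pivot columns are the columns containing a leading 1.

1, 2, 3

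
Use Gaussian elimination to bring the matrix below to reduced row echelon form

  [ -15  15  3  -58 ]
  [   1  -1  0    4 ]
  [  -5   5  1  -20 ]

R1 → -1/15·R1
R2 → R2 − R1
R3 → R3 + 5·R1
R2 → 5·R2
R3 → -3/2·R3
R2 → R2 − 2/3·R3
R1 → R1 − 58/15·R3
R1 → R1 + 1/5·R2

[[1, -1, 0, 0], [0, 0, 1, 0], [0, 0, 0, 1]]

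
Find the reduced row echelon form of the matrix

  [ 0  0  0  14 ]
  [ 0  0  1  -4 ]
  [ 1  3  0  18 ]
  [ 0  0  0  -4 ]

[[1, 3, 0, 0], [0, 0, 1, 0], [0, 0, 0, 1], [0, 0, 0, 0]]

R1 <=> R3
R3 -> 1/14·R3
R4 -> R4 + 4·R3
R2 -> R2 + 4·R3
R1 -> R1 − 18·R3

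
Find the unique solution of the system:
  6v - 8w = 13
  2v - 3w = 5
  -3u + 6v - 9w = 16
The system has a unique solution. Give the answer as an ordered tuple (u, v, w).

(-1/3, -1/2, -2)

Form the augmented matrix and row-reduce:
  [  0  6  -8  |  13 ]
  [  0  2  -3  |   5 ]
  [ -3  6  -9  |  16 ]
ρ1 ↔ ρ3
ρ1 := -1/3·ρ1
ρ2 := 1/2·ρ2
ρ3 := ρ3 − 6·ρ2
ρ2 := ρ2 + 3/2·ρ3
ρ1 := ρ1 − 3·ρ3
ρ1 := ρ1 + 2·ρ2
Reading off the last column: u = -1/3, v = -1/2, w = -2.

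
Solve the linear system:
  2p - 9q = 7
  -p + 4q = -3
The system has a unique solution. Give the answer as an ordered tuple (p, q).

Form the augmented matrix and row-reduce:
  [  2  -9  |   7 ]
  [ -1   4  |  -3 ]
ρ1 → 1/2·ρ1
ρ2 → ρ2 + ρ1
ρ2 → -2·ρ2
ρ1 → ρ1 + 9/2·ρ2
Reading off the last column: p = -1, q = -1.

(-1, -1)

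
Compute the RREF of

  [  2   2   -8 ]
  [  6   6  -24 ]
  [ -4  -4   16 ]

[[1, 1, -4], [0, 0, 0], [0, 0, 0]]

Multiply r1 by 1/2.
  [  1   1   -4 ]
  [  6   6  -24 ]
  [ -4  -4   16 ]
Subtract 6 times r1 from r2.
  [  1   1  -4 ]
  [  0   0   0 ]
  [ -4  -4  16 ]
Add 4 times r1 to r3.
  [ 1  1  -4 ]
  [ 0  0   0 ]
  [ 0  0   0 ]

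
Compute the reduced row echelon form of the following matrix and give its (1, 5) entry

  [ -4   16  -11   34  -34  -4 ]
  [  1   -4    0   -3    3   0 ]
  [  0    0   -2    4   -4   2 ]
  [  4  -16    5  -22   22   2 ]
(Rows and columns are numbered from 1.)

ρ1 ← -1/4·ρ1
  [ 1   -4  11/4  -17/2  17/2  1 ]
  [ 1   -4     0     -3     3  0 ]
  [ 0    0    -2      4    -4  2 ]
  [ 4  -16     5    -22    22  2 ]
ρ2 ← ρ2 − ρ1
  [ 1   -4   11/4  -17/2   17/2   1 ]
  [ 0    0  -11/4   11/2  -11/2  -1 ]
  [ 0    0     -2      4     -4   2 ]
  [ 4  -16      5    -22     22   2 ]
ρ4 ← ρ4 − 4·ρ1
  [ 1  -4   11/4  -17/2   17/2   1 ]
  [ 0   0  -11/4   11/2  -11/2  -1 ]
  [ 0   0     -2      4     -4   2 ]
  [ 0   0     -6     12    -12  -2 ]
ρ2 ← -4/11·ρ2
  [ 1  -4  11/4  -17/2  17/2     1 ]
  [ 0   0     1     -2     2  4/11 ]
  [ 0   0    -2      4    -4     2 ]
  [ 0   0    -6     12   -12    -2 ]
ρ3 ← ρ3 + 2·ρ2
  [ 1  -4  11/4  -17/2  17/2      1 ]
  [ 0   0     1     -2     2   4/11 ]
  [ 0   0     0      0     0  30/11 ]
  [ 0   0    -6     12   -12     -2 ]
ρ4 ← ρ4 + 6·ρ2
  [ 1  -4  11/4  -17/2  17/2      1 ]
  [ 0   0     1     -2     2   4/11 ]
  [ 0   0     0      0     0  30/11 ]
  [ 0   0     0      0     0   2/11 ]
ρ3 ← 11/30·ρ3
  [ 1  -4  11/4  -17/2  17/2     1 ]
  [ 0   0     1     -2     2  4/11 ]
  [ 0   0     0      0     0     1 ]
  [ 0   0     0      0     0  2/11 ]
ρ4 ← ρ4 − 2/11·ρ3
  [ 1  -4  11/4  -17/2  17/2     1 ]
  [ 0   0     1     -2     2  4/11 ]
  [ 0   0     0      0     0     1 ]
  [ 0   0     0      0     0     0 ]
ρ2 ← ρ2 − 4/11·ρ3
  [ 1  -4  11/4  -17/2  17/2  1 ]
  [ 0   0     1     -2     2  0 ]
  [ 0   0     0      0     0  1 ]
  [ 0   0     0      0     0  0 ]
ρ1 ← ρ1 − ρ3
  [ 1  -4  11/4  -17/2  17/2  0 ]
  [ 0   0     1     -2     2  0 ]
  [ 0   0     0      0     0  1 ]
  [ 0   0     0      0     0  0 ]
ρ1 ← ρ1 − 11/4·ρ2
  [ 1  -4  0  -3  3  0 ]
  [ 0   0  1  -2  2  0 ]
  [ 0   0  0   0  0  1 ]
  [ 0   0  0   0  0  0 ]

3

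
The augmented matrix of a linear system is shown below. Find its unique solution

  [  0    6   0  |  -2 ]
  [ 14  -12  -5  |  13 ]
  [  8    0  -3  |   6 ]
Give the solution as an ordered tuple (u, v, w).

(-3/2, -1/3, -6)

Swap ρ1 and ρ2.
  [ 14  -12  -5  |  13 ]
  [  0    6   0  |  -2 ]
  [  8    0  -3  |   6 ]
Multiply ρ1 by 1/14.
  [ 1  -6/7  -5/14  |  13/14 ]
  [ 0     6      0  |     -2 ]
  [ 8     0     -3  |      6 ]
Subtract 8 times ρ1 from ρ3.
  [ 1  -6/7  -5/14  |  13/14 ]
  [ 0     6      0  |     -2 ]
  [ 0  48/7   -1/7  |  -10/7 ]
Multiply ρ2 by 1/6.
  [ 1  -6/7  -5/14  |  13/14 ]
  [ 0     1      0  |   -1/3 ]
  [ 0  48/7   -1/7  |  -10/7 ]
Subtract 48/7 times ρ2 from ρ3.
  [ 1  -6/7  -5/14  |  13/14 ]
  [ 0     1      0  |   -1/3 ]
  [ 0     0   -1/7  |    6/7 ]
Multiply ρ3 by -7.
  [ 1  -6/7  -5/14  |  13/14 ]
  [ 0     1      0  |   -1/3 ]
  [ 0     0      1  |     -6 ]
Add 5/14 times ρ3 to ρ1.
  [ 1  -6/7  0  |  -17/14 ]
  [ 0     1  0  |    -1/3 ]
  [ 0     0  1  |      -6 ]
Add 6/7 times ρ2 to ρ1.
  [ 1  0  0  |  -3/2 ]
  [ 0  1  0  |  -1/3 ]
  [ 0  0  1  |    -6 ]
Reading off the last column: u = -3/2, v = -1/3, w = -6.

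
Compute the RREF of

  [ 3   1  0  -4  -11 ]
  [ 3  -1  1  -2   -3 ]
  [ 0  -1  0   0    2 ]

[[1, 0, 0, -4/3, -3], [0, 1, 0, 0, -2], [0, 0, 1, 2, 4]]

ρ1 ← 1/3·ρ1
  [ 1  1/3  0  -4/3  -11/3 ]
  [ 3   -1  1    -2     -3 ]
  [ 0   -1  0     0      2 ]
ρ2 ← ρ2 − 3·ρ1
  [ 1  1/3  0  -4/3  -11/3 ]
  [ 0   -2  1     2      8 ]
  [ 0   -1  0     0      2 ]
ρ2 ← -1/2·ρ2
  [ 1  1/3     0  -4/3  -11/3 ]
  [ 0    1  -1/2    -1     -4 ]
  [ 0   -1     0     0      2 ]
ρ3 ← ρ3 + ρ2
  [ 1  1/3     0  -4/3  -11/3 ]
  [ 0    1  -1/2    -1     -4 ]
  [ 0    0  -1/2    -1     -2 ]
ρ3 ← -2·ρ3
  [ 1  1/3     0  -4/3  -11/3 ]
  [ 0    1  -1/2    -1     -4 ]
  [ 0    0     1     2      4 ]
ρ2 ← ρ2 + 1/2·ρ3
  [ 1  1/3  0  -4/3  -11/3 ]
  [ 0    1  0     0     -2 ]
  [ 0    0  1     2      4 ]
ρ1 ← ρ1 − 1/3·ρ2
  [ 1  0  0  -4/3  -3 ]
  [ 0  1  0     0  -2 ]
  [ 0  0  1     2   4 ]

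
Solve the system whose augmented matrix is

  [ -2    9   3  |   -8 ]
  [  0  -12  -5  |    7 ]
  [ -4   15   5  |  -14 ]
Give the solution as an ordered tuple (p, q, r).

Multiply ρ1 by -1/2.
  [  1  -9/2  -3/2  |    4 ]
  [  0   -12    -5  |    7 ]
  [ -4    15     5  |  -14 ]
Add 4 times ρ1 to ρ3.
  [ 1  -9/2  -3/2  |  4 ]
  [ 0   -12    -5  |  7 ]
  [ 0    -3    -1  |  2 ]
Multiply ρ2 by -1/12.
  [ 1  -9/2  -3/2  |      4 ]
  [ 0     1  5/12  |  -7/12 ]
  [ 0    -3    -1  |      2 ]
Add 3 times ρ2 to ρ3.
  [ 1  -9/2  -3/2  |      4 ]
  [ 0     1  5/12  |  -7/12 ]
  [ 0     0   1/4  |    1/4 ]
Multiply ρ3 by 4.
  [ 1  -9/2  -3/2  |      4 ]
  [ 0     1  5/12  |  -7/12 ]
  [ 0     0     1  |      1 ]
Subtract 5/12 times ρ3 from ρ2.
  [ 1  -9/2  -3/2  |   4 ]
  [ 0     1     0  |  -1 ]
  [ 0     0     1  |   1 ]
Add 3/2 times ρ3 to ρ1.
  [ 1  -9/2  0  |  11/2 ]
  [ 0     1  0  |    -1 ]
  [ 0     0  1  |     1 ]
Add 9/2 times ρ2 to ρ1.
  [ 1  0  0  |   1 ]
  [ 0  1  0  |  -1 ]
  [ 0  0  1  |   1 ]
Reading off the last column: p = 1, q = -1, r = 1.

(1, -1, 1)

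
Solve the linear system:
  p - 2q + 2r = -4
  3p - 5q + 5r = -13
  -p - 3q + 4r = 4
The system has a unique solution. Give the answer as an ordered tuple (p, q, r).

Form the augmented matrix and row-reduce:
  [  1  -2  2  |   -4 ]
  [  3  -5  5  |  -13 ]
  [ -1  -3  4  |    4 ]
R2 → R2 − 3·R1
R3 → R3 + R1
R3 → R3 + 5·R2
R2 → R2 + R3
R1 → R1 − 2·R3
R1 → R1 + 2·R2
Reading off the last column: p = -6, q = -6, r = -5.

(-6, -6, -5)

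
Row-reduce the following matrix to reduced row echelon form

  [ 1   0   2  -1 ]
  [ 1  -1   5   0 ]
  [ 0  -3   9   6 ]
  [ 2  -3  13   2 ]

[[1, 0, 2, 0], [0, 1, -3, 0], [0, 0, 0, 1], [0, 0, 0, 0]]

R2 -> R2 − R1
  [ 1   0   2  -1 ]
  [ 0  -1   3   1 ]
  [ 0  -3   9   6 ]
  [ 2  -3  13   2 ]
R4 -> R4 − 2·R1
  [ 1   0  2  -1 ]
  [ 0  -1  3   1 ]
  [ 0  -3  9   6 ]
  [ 0  -3  9   4 ]
R2 -> -1·R2
  [ 1   0   2  -1 ]
  [ 0   1  -3  -1 ]
  [ 0  -3   9   6 ]
  [ 0  -3   9   4 ]
R3 -> R3 + 3·R2
  [ 1   0   2  -1 ]
  [ 0   1  -3  -1 ]
  [ 0   0   0   3 ]
  [ 0  -3   9   4 ]
R4 -> R4 + 3·R2
  [ 1  0   2  -1 ]
  [ 0  1  -3  -1 ]
  [ 0  0   0   3 ]
  [ 0  0   0   1 ]
R3 -> 1/3·R3
  [ 1  0   2  -1 ]
  [ 0  1  -3  -1 ]
  [ 0  0   0   1 ]
  [ 0  0   0   1 ]
R4 -> R4 − R3
  [ 1  0   2  -1 ]
  [ 0  1  -3  -1 ]
  [ 0  0   0   1 ]
  [ 0  0   0   0 ]
R2 -> R2 + R3
  [ 1  0   2  -1 ]
  [ 0  1  -3   0 ]
  [ 0  0   0   1 ]
  [ 0  0   0   0 ]
R1 -> R1 + R3
  [ 1  0   2  0 ]
  [ 0  1  -3  0 ]
  [ 0  0   0  1 ]
  [ 0  0   0  0 ]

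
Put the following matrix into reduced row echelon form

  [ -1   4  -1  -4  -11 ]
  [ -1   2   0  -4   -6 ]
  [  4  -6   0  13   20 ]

Multiply R1 by -1.
  [  1  -4  1   4  11 ]
  [ -1   2  0  -4  -6 ]
  [  4  -6  0  13  20 ]
Add R1 to R2.
  [ 1  -4  1   4  11 ]
  [ 0  -2  1   0   5 ]
  [ 4  -6  0  13  20 ]
Subtract 4 times R1 from R3.
  [ 1  -4   1   4   11 ]
  [ 0  -2   1   0    5 ]
  [ 0  10  -4  -3  -24 ]
Multiply R2 by -1/2.
  [ 1  -4     1   4    11 ]
  [ 0   1  -1/2   0  -5/2 ]
  [ 0  10    -4  -3   -24 ]
Subtract 10 times R2 from R3.
  [ 1  -4     1   4    11 ]
  [ 0   1  -1/2   0  -5/2 ]
  [ 0   0     1  -3     1 ]
Add 1/2 times R3 to R2.
  [ 1  -4  1     4  11 ]
  [ 0   1  0  -3/2  -2 ]
  [ 0   0  1    -3   1 ]
Subtract R3 from R1.
  [ 1  -4  0     7  10 ]
  [ 0   1  0  -3/2  -2 ]
  [ 0   0  1    -3   1 ]
Add 4 times R2 to R1.
  [ 1  0  0     1   2 ]
  [ 0  1  0  -3/2  -2 ]
  [ 0  0  1    -3   1 ]

[[1, 0, 0, 1, 2], [0, 1, 0, -3/2, -2], [0, 0, 1, -3, 1]]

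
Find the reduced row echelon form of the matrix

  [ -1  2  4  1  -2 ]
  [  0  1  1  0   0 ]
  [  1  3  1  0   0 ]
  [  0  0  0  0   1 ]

ρ1 → -1·ρ1
  [ 1  -2  -4  -1  2 ]
  [ 0   1   1   0  0 ]
  [ 1   3   1   0  0 ]
  [ 0   0   0   0  1 ]
ρ3 → ρ3 − ρ1
  [ 1  -2  -4  -1   2 ]
  [ 0   1   1   0   0 ]
  [ 0   5   5   1  -2 ]
  [ 0   0   0   0   1 ]
ρ3 → ρ3 − 5·ρ2
  [ 1  -2  -4  -1   2 ]
  [ 0   1   1   0   0 ]
  [ 0   0   0   1  -2 ]
  [ 0   0   0   0   1 ]
ρ3 → ρ3 + 2·ρ4
  [ 1  -2  -4  -1  2 ]
  [ 0   1   1   0  0 ]
  [ 0   0   0   1  0 ]
  [ 0   0   0   0  1 ]
ρ1 → ρ1 − 2·ρ4
  [ 1  -2  -4  -1  0 ]
  [ 0   1   1   0  0 ]
  [ 0   0   0   1  0 ]
  [ 0   0   0   0  1 ]
ρ1 → ρ1 + ρ3
  [ 1  -2  -4  0  0 ]
  [ 0   1   1  0  0 ]
  [ 0   0   0  1  0 ]
  [ 0   0   0  0  1 ]
ρ1 → ρ1 + 2·ρ2
  [ 1  0  -2  0  0 ]
  [ 0  1   1  0  0 ]
  [ 0  0   0  1  0 ]
  [ 0  0   0  0  1 ]

[[1, 0, -2, 0, 0], [0, 1, 1, 0, 0], [0, 0, 0, 1, 0], [0, 0, 0, 0, 1]]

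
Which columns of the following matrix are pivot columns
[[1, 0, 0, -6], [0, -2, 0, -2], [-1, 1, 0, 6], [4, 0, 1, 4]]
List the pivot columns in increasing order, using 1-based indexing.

Add r1 to r3.
Subtract 4 times r1 from r4.
Multiply r2 by -1/2.
Subtract r2 from r3.
Swap r3 and r4.
Multiply r4 by -1.
Subtract 28 times r4 from r3.
Subtract r4 from r2.
Add 6 times r4 to r1.
Pivot columns are the columns containing a leading 1.

1, 2, 3, 4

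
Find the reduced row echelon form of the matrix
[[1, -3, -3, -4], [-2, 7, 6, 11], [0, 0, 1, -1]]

[[1, 0, 0, 2], [0, 1, 0, 3], [0, 0, 1, -1]]

R2 ← R2 + 2·R1
  [ 1  -3  -3  -4 ]
  [ 0   1   0   3 ]
  [ 0   0   1  -1 ]
R1 ← R1 + 3·R3
  [ 1  -3  0  -7 ]
  [ 0   1  0   3 ]
  [ 0   0  1  -1 ]
R1 ← R1 + 3·R2
  [ 1  0  0   2 ]
  [ 0  1  0   3 ]
  [ 0  0  1  -1 ]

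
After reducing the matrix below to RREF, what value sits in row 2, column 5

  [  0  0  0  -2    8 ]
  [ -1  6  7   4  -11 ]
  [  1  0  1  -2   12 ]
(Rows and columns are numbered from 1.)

Swap R1 and R2.
Multiply R1 by -1.
Subtract R1 from R3.
Swap R2 and R3.
Multiply R2 by 1/6.
Multiply R3 by -1/2.
Subtract 1/3 times R3 from R2.
Add 4 times R3 to R1.
Add 6 times R2 to R1.

3/2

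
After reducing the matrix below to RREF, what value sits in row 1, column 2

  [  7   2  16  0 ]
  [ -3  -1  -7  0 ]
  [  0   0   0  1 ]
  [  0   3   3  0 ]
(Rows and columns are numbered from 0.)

1

ρ1 -> 1/7·ρ1
  [  1  2/7  16/7  0 ]
  [ -3   -1    -7  0 ]
  [  0    0     0  1 ]
  [  0    3     3  0 ]
ρ2 -> ρ2 + 3·ρ1
  [ 1   2/7  16/7  0 ]
  [ 0  -1/7  -1/7  0 ]
  [ 0     0     0  1 ]
  [ 0     3     3  0 ]
ρ2 -> -7·ρ2
  [ 1  2/7  16/7  0 ]
  [ 0    1     1  0 ]
  [ 0    0     0  1 ]
  [ 0    3     3  0 ]
ρ4 -> ρ4 − 3·ρ2
  [ 1  2/7  16/7  0 ]
  [ 0    1     1  0 ]
  [ 0    0     0  1 ]
  [ 0    0     0  0 ]
ρ1 -> ρ1 − 2/7·ρ2
  [ 1  0  2  0 ]
  [ 0  1  1  0 ]
  [ 0  0  0  1 ]
  [ 0  0  0  0 ]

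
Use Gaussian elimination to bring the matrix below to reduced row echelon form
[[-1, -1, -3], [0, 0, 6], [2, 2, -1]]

R1 -> -1·R1
  [ 1  1   3 ]
  [ 0  0   6 ]
  [ 2  2  -1 ]
R3 -> R3 − 2·R1
  [ 1  1   3 ]
  [ 0  0   6 ]
  [ 0  0  -7 ]
R2 -> 1/6·R2
  [ 1  1   3 ]
  [ 0  0   1 ]
  [ 0  0  -7 ]
R3 -> R3 + 7·R2
  [ 1  1  3 ]
  [ 0  0  1 ]
  [ 0  0  0 ]
R1 -> R1 − 3·R2
  [ 1  1  0 ]
  [ 0  0  1 ]
  [ 0  0  0 ]

[[1, 1, 0], [0, 0, 1], [0, 0, 0]]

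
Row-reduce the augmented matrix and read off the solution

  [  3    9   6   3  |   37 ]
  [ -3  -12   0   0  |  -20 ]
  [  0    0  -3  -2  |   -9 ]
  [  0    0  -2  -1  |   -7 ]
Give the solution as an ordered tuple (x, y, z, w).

ρ1 := 1/3·ρ1
ρ2 := ρ2 + 3·ρ1
ρ2 := -1/3·ρ2
ρ3 := -1/3·ρ3
ρ4 := ρ4 + 2·ρ3
ρ4 := 3·ρ4
ρ3 := ρ3 − 2/3·ρ4
ρ2 := ρ2 + ρ4
ρ1 := ρ1 − ρ4
ρ2 := ρ2 + 2·ρ3
ρ1 := ρ1 − 2·ρ3
ρ1 := ρ1 − 3·ρ2
Reading off the last column: x = 4/3, y = 4/3, z = 5, w = -3.

(4/3, 4/3, 5, -3)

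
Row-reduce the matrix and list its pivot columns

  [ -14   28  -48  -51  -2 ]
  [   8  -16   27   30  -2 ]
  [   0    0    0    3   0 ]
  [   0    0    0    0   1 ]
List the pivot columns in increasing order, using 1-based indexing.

ρ1 -> -1/14·ρ1
  [ 1   -2  24/7  51/14  1/7 ]
  [ 8  -16    27     30   -2 ]
  [ 0    0     0      3    0 ]
  [ 0    0     0      0    1 ]
ρ2 -> ρ2 − 8·ρ1
  [ 1  -2  24/7  51/14    1/7 ]
  [ 0   0  -3/7    6/7  -22/7 ]
  [ 0   0     0      3      0 ]
  [ 0   0     0      0      1 ]
ρ2 -> -7/3·ρ2
  [ 1  -2  24/7  51/14   1/7 ]
  [ 0   0     1     -2  22/3 ]
  [ 0   0     0      3     0 ]
  [ 0   0     0      0     1 ]
ρ3 -> 1/3·ρ3
  [ 1  -2  24/7  51/14   1/7 ]
  [ 0   0     1     -2  22/3 ]
  [ 0   0     0      1     0 ]
  [ 0   0     0      0     1 ]
ρ2 -> ρ2 − 22/3·ρ4
  [ 1  -2  24/7  51/14  1/7 ]
  [ 0   0     1     -2    0 ]
  [ 0   0     0      1    0 ]
  [ 0   0     0      0    1 ]
ρ1 -> ρ1 − 1/7·ρ4
  [ 1  -2  24/7  51/14  0 ]
  [ 0   0     1     -2  0 ]
  [ 0   0     0      1  0 ]
  [ 0   0     0      0  1 ]
ρ2 -> ρ2 + 2·ρ3
  [ 1  -2  24/7  51/14  0 ]
  [ 0   0     1      0  0 ]
  [ 0   0     0      1  0 ]
  [ 0   0     0      0  1 ]
ρ1 -> ρ1 − 51/14·ρ3
  [ 1  -2  24/7  0  0 ]
  [ 0   0     1  0  0 ]
  [ 0   0     0  1  0 ]
  [ 0   0     0  0  1 ]
ρ1 -> ρ1 − 24/7·ρ2
  [ 1  -2  0  0  0 ]
  [ 0   0  1  0  0 ]
  [ 0   0  0  1  0 ]
  [ 0   0  0  0  1 ]
Pivot columns are the columns containing a leading 1.

1, 3, 4, 5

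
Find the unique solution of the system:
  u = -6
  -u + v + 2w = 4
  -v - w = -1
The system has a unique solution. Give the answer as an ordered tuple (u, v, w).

Form the augmented matrix and row-reduce:
  [  1   0   0  |  -6 ]
  [ -1   1   2  |   4 ]
  [  0  -1  -1  |  -1 ]
r2 := r2 + r1
  [ 1   0   0  |  -6 ]
  [ 0   1   2  |  -2 ]
  [ 0  -1  -1  |  -1 ]
r3 := r3 + r2
  [ 1  0  0  |  -6 ]
  [ 0  1  2  |  -2 ]
  [ 0  0  1  |  -3 ]
r2 := r2 − 2·r3
  [ 1  0  0  |  -6 ]
  [ 0  1  0  |   4 ]
  [ 0  0  1  |  -3 ]
Reading off the last column: u = -6, v = 4, w = -3.

(-6, 4, -3)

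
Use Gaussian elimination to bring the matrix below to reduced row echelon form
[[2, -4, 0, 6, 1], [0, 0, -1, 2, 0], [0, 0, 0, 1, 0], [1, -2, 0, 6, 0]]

R1 ← 1/2·R1
  [ 1  -2   0  3  1/2 ]
  [ 0   0  -1  2    0 ]
  [ 0   0   0  1    0 ]
  [ 1  -2   0  6    0 ]
R4 ← R4 − R1
  [ 1  -2   0  3   1/2 ]
  [ 0   0  -1  2     0 ]
  [ 0   0   0  1     0 ]
  [ 0   0   0  3  -1/2 ]
R2 ← -1·R2
  [ 1  -2  0   3   1/2 ]
  [ 0   0  1  -2     0 ]
  [ 0   0  0   1     0 ]
  [ 0   0  0   3  -1/2 ]
R4 ← R4 − 3·R3
  [ 1  -2  0   3   1/2 ]
  [ 0   0  1  -2     0 ]
  [ 0   0  0   1     0 ]
  [ 0   0  0   0  -1/2 ]
R4 ← -2·R4
  [ 1  -2  0   3  1/2 ]
  [ 0   0  1  -2    0 ]
  [ 0   0  0   1    0 ]
  [ 0   0  0   0    1 ]
R1 ← R1 − 1/2·R4
  [ 1  -2  0   3  0 ]
  [ 0   0  1  -2  0 ]
  [ 0   0  0   1  0 ]
  [ 0   0  0   0  1 ]
R2 ← R2 + 2·R3
  [ 1  -2  0  3  0 ]
  [ 0   0  1  0  0 ]
  [ 0   0  0  1  0 ]
  [ 0   0  0  0  1 ]
R1 ← R1 − 3·R3
  [ 1  -2  0  0  0 ]
  [ 0   0  1  0  0 ]
  [ 0   0  0  1  0 ]
  [ 0   0  0  0  1 ]

[[1, -2, 0, 0, 0], [0, 0, 1, 0, 0], [0, 0, 0, 1, 0], [0, 0, 0, 0, 1]]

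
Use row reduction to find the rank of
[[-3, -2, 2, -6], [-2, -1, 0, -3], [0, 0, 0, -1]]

rank = 3

ρ1 := -1/3·ρ1
  [  1  2/3  -2/3   2 ]
  [ -2   -1     0  -3 ]
  [  0    0     0  -1 ]
ρ2 := ρ2 + 2·ρ1
  [ 1  2/3  -2/3   2 ]
  [ 0  1/3  -4/3   1 ]
  [ 0    0     0  -1 ]
ρ2 := 3·ρ2
  [ 1  2/3  -2/3   2 ]
  [ 0    1    -4   3 ]
  [ 0    0     0  -1 ]
ρ3 := -1·ρ3
  [ 1  2/3  -2/3  2 ]
  [ 0    1    -4  3 ]
  [ 0    0     0  1 ]
ρ2 := ρ2 − 3·ρ3
  [ 1  2/3  -2/3  2 ]
  [ 0    1    -4  0 ]
  [ 0    0     0  1 ]
ρ1 := ρ1 − 2·ρ3
  [ 1  2/3  -2/3  0 ]
  [ 0    1    -4  0 ]
  [ 0    0     0  1 ]
ρ1 := ρ1 − 2/3·ρ2
  [ 1  0   2  0 ]
  [ 0  1  -4  0 ]
  [ 0  0   0  1 ]
The reduced form has 3 nonzero rows.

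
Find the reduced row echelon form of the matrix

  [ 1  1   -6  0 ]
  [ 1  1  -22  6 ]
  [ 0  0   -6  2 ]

[[1, 1, 0, 0], [0, 0, 1, 0], [0, 0, 0, 1]]

r2 := r2 − r1
  [ 1  1   -6  0 ]
  [ 0  0  -16  6 ]
  [ 0  0   -6  2 ]
r2 := -1/16·r2
  [ 1  1  -6     0 ]
  [ 0  0   1  -3/8 ]
  [ 0  0  -6     2 ]
r3 := r3 + 6·r2
  [ 1  1  -6     0 ]
  [ 0  0   1  -3/8 ]
  [ 0  0   0  -1/4 ]
r3 := -4·r3
  [ 1  1  -6     0 ]
  [ 0  0   1  -3/8 ]
  [ 0  0   0     1 ]
r2 := r2 + 3/8·r3
  [ 1  1  -6  0 ]
  [ 0  0   1  0 ]
  [ 0  0   0  1 ]
r1 := r1 + 6·r2
  [ 1  1  0  0 ]
  [ 0  0  1  0 ]
  [ 0  0  0  1 ]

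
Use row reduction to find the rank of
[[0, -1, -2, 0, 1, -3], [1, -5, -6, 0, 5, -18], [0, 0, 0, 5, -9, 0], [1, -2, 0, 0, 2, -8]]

R1 ↔ R2
R4 → R4 − R1
R2 → -1·R2
R4 → R4 − 3·R2
R3 → 1/5·R3
R2 → R2 − 3·R4
R1 → R1 + 18·R4
R1 → R1 + 5·R2
The reduced form has 4 nonzero rows.

rank = 4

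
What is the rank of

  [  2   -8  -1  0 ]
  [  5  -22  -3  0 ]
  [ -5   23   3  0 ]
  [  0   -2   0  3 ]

rank = 4

r1 := 1/2·r1
  [  1   -4  -1/2  0 ]
  [  5  -22    -3  0 ]
  [ -5   23     3  0 ]
  [  0   -2     0  3 ]
r2 := r2 − 5·r1
  [  1  -4  -1/2  0 ]
  [  0  -2  -1/2  0 ]
  [ -5  23     3  0 ]
  [  0  -2     0  3 ]
r3 := r3 + 5·r1
  [ 1  -4  -1/2  0 ]
  [ 0  -2  -1/2  0 ]
  [ 0   3   1/2  0 ]
  [ 0  -2     0  3 ]
r2 := -1/2·r2
  [ 1  -4  -1/2  0 ]
  [ 0   1   1/4  0 ]
  [ 0   3   1/2  0 ]
  [ 0  -2     0  3 ]
r3 := r3 − 3·r2
  [ 1  -4  -1/2  0 ]
  [ 0   1   1/4  0 ]
  [ 0   0  -1/4  0 ]
  [ 0  -2     0  3 ]
r4 := r4 + 2·r2
  [ 1  -4  -1/2  0 ]
  [ 0   1   1/4  0 ]
  [ 0   0  -1/4  0 ]
  [ 0   0   1/2  3 ]
r3 := -4·r3
  [ 1  -4  -1/2  0 ]
  [ 0   1   1/4  0 ]
  [ 0   0     1  0 ]
  [ 0   0   1/2  3 ]
r4 := r4 − 1/2·r3
  [ 1  -4  -1/2  0 ]
  [ 0   1   1/4  0 ]
  [ 0   0     1  0 ]
  [ 0   0     0  3 ]
r4 := 1/3·r4
  [ 1  -4  -1/2  0 ]
  [ 0   1   1/4  0 ]
  [ 0   0     1  0 ]
  [ 0   0     0  1 ]
r2 := r2 − 1/4·r3
  [ 1  -4  -1/2  0 ]
  [ 0   1     0  0 ]
  [ 0   0     1  0 ]
  [ 0   0     0  1 ]
r1 := r1 + 1/2·r3
  [ 1  -4  0  0 ]
  [ 0   1  0  0 ]
  [ 0   0  1  0 ]
  [ 0   0  0  1 ]
r1 := r1 + 4·r2
  [ 1  0  0  0 ]
  [ 0  1  0  0 ]
  [ 0  0  1  0 ]
  [ 0  0  0  1 ]
The reduced form has 4 nonzero rows.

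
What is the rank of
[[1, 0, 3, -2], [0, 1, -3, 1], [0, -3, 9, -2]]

R3 -> R3 + 3·R2
  [ 1  0   3  -2 ]
  [ 0  1  -3   1 ]
  [ 0  0   0   1 ]
R2 -> R2 − R3
  [ 1  0   3  -2 ]
  [ 0  1  -3   0 ]
  [ 0  0   0   1 ]
R1 -> R1 + 2·R3
  [ 1  0   3  0 ]
  [ 0  1  -3  0 ]
  [ 0  0   0  1 ]
The reduced form has 3 nonzero rows.

rank = 3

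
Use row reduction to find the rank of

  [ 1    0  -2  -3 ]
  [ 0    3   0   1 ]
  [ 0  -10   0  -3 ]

rank = 3

R2 ← 1/3·R2
R3 ← R3 + 10·R2
R3 ← 3·R3
R2 ← R2 − 1/3·R3
R1 ← R1 + 3·R3
The reduced form has 3 nonzero rows.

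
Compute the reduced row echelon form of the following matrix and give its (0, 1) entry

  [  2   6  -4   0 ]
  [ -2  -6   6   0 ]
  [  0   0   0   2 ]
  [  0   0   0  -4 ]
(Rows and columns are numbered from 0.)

r1 := 1/2·r1
  [  1   3  -2   0 ]
  [ -2  -6   6   0 ]
  [  0   0   0   2 ]
  [  0   0   0  -4 ]
r2 := r2 + 2·r1
  [ 1  3  -2   0 ]
  [ 0  0   2   0 ]
  [ 0  0   0   2 ]
  [ 0  0   0  -4 ]
r2 := 1/2·r2
  [ 1  3  -2   0 ]
  [ 0  0   1   0 ]
  [ 0  0   0   2 ]
  [ 0  0   0  -4 ]
r3 := 1/2·r3
  [ 1  3  -2   0 ]
  [ 0  0   1   0 ]
  [ 0  0   0   1 ]
  [ 0  0   0  -4 ]
r4 := r4 + 4·r3
  [ 1  3  -2  0 ]
  [ 0  0   1  0 ]
  [ 0  0   0  1 ]
  [ 0  0   0  0 ]
r1 := r1 + 2·r2
  [ 1  3  0  0 ]
  [ 0  0  1  0 ]
  [ 0  0  0  1 ]
  [ 0  0  0  0 ]

3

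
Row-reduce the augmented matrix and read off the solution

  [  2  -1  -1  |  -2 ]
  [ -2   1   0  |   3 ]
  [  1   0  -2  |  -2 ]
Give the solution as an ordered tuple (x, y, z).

R1 := 1/2·R1
R2 := R2 + 2·R1
R3 := R3 − R1
R2 <-> R3
R2 := 2·R2
R3 := -1·R3
R2 := R2 + 3·R3
R1 := R1 + 1/2·R3
R1 := R1 + 1/2·R2
Reading off the last column: x = -4, y = -5, z = -1.

(-4, -5, -1)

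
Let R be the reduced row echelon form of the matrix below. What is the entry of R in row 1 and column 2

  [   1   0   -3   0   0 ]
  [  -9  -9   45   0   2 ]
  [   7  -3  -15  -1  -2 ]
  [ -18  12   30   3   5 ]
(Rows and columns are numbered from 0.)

-2

ρ2 ← ρ2 + 9·ρ1
  [   1   0   -3   0   0 ]
  [   0  -9   18   0   2 ]
  [   7  -3  -15  -1  -2 ]
  [ -18  12   30   3   5 ]
ρ3 ← ρ3 − 7·ρ1
  [   1   0  -3   0   0 ]
  [   0  -9  18   0   2 ]
  [   0  -3   6  -1  -2 ]
  [ -18  12  30   3   5 ]
ρ4 ← ρ4 + 18·ρ1
  [ 1   0   -3   0   0 ]
  [ 0  -9   18   0   2 ]
  [ 0  -3    6  -1  -2 ]
  [ 0  12  -24   3   5 ]
ρ2 ← -1/9·ρ2
  [ 1   0   -3   0     0 ]
  [ 0   1   -2   0  -2/9 ]
  [ 0  -3    6  -1    -2 ]
  [ 0  12  -24   3     5 ]
ρ3 ← ρ3 + 3·ρ2
  [ 1   0   -3   0     0 ]
  [ 0   1   -2   0  -2/9 ]
  [ 0   0    0  -1  -8/3 ]
  [ 0  12  -24   3     5 ]
ρ4 ← ρ4 − 12·ρ2
  [ 1  0  -3   0     0 ]
  [ 0  1  -2   0  -2/9 ]
  [ 0  0   0  -1  -8/3 ]
  [ 0  0   0   3  23/3 ]
ρ3 ← -1·ρ3
  [ 1  0  -3  0     0 ]
  [ 0  1  -2  0  -2/9 ]
  [ 0  0   0  1   8/3 ]
  [ 0  0   0  3  23/3 ]
ρ4 ← ρ4 − 3·ρ3
  [ 1  0  -3  0     0 ]
  [ 0  1  -2  0  -2/9 ]
  [ 0  0   0  1   8/3 ]
  [ 0  0   0  0  -1/3 ]
ρ4 ← -3·ρ4
  [ 1  0  -3  0     0 ]
  [ 0  1  -2  0  -2/9 ]
  [ 0  0   0  1   8/3 ]
  [ 0  0   0  0     1 ]
ρ3 ← ρ3 − 8/3·ρ4
  [ 1  0  -3  0     0 ]
  [ 0  1  -2  0  -2/9 ]
  [ 0  0   0  1     0 ]
  [ 0  0   0  0     1 ]
ρ2 ← ρ2 + 2/9·ρ4
  [ 1  0  -3  0  0 ]
  [ 0  1  -2  0  0 ]
  [ 0  0   0  1  0 ]
  [ 0  0   0  0  1 ]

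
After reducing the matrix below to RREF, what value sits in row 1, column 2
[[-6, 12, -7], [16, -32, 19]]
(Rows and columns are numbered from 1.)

r1 ← -1/6·r1
  [  1   -2  7/6 ]
  [ 16  -32   19 ]
r2 ← r2 − 16·r1
  [ 1  -2  7/6 ]
  [ 0   0  1/3 ]
r2 ← 3·r2
  [ 1  -2  7/6 ]
  [ 0   0    1 ]
r1 ← r1 − 7/6·r2
  [ 1  -2  0 ]
  [ 0   0  1 ]

-2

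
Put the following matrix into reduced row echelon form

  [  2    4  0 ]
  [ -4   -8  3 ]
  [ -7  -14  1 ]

[[1, 2, 0], [0, 0, 1], [0, 0, 0]]

r1 := 1/2·r1
  [  1    2  0 ]
  [ -4   -8  3 ]
  [ -7  -14  1 ]
r2 := r2 + 4·r1
  [  1    2  0 ]
  [  0    0  3 ]
  [ -7  -14  1 ]
r3 := r3 + 7·r1
  [ 1  2  0 ]
  [ 0  0  3 ]
  [ 0  0  1 ]
r2 := 1/3·r2
  [ 1  2  0 ]
  [ 0  0  1 ]
  [ 0  0  1 ]
r3 := r3 − r2
  [ 1  2  0 ]
  [ 0  0  1 ]
  [ 0  0  0 ]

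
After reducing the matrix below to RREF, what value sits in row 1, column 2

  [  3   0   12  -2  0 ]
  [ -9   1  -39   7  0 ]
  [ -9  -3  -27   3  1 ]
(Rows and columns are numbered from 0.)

Multiply ρ1 by 1/3.
  [  1   0    4  -2/3  0 ]
  [ -9   1  -39     7  0 ]
  [ -9  -3  -27     3  1 ]
Add 9 times ρ1 to ρ2.
  [  1   0    4  -2/3  0 ]
  [  0   1   -3     1  0 ]
  [ -9  -3  -27     3  1 ]
Add 9 times ρ1 to ρ3.
  [ 1   0   4  -2/3  0 ]
  [ 0   1  -3     1  0 ]
  [ 0  -3   9    -3  1 ]
Add 3 times ρ2 to ρ3.
  [ 1  0   4  -2/3  0 ]
  [ 0  1  -3     1  0 ]
  [ 0  0   0     0  1 ]

-3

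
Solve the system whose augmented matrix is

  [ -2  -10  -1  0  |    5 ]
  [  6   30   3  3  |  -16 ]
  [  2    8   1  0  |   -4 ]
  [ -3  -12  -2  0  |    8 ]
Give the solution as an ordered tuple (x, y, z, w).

(2, -1/2, -4, -1/3)

ρ1 → -1/2·ρ1
  [  1    5  1/2  0  |  -5/2 ]
  [  6   30    3  3  |   -16 ]
  [  2    8    1  0  |    -4 ]
  [ -3  -12   -2  0  |     8 ]
ρ2 → ρ2 − 6·ρ1
  [  1    5  1/2  0  |  -5/2 ]
  [  0    0    0  3  |    -1 ]
  [  2    8    1  0  |    -4 ]
  [ -3  -12   -2  0  |     8 ]
ρ3 → ρ3 − 2·ρ1
  [  1    5  1/2  0  |  -5/2 ]
  [  0    0    0  3  |    -1 ]
  [  0   -2    0  0  |     1 ]
  [ -3  -12   -2  0  |     8 ]
ρ4 → ρ4 + 3·ρ1
  [ 1   5   1/2  0  |  -5/2 ]
  [ 0   0     0  3  |    -1 ]
  [ 0  -2     0  0  |     1 ]
  [ 0   3  -1/2  0  |   1/2 ]
ρ2 <=> ρ3
  [ 1   5   1/2  0  |  -5/2 ]
  [ 0  -2     0  0  |     1 ]
  [ 0   0     0  3  |    -1 ]
  [ 0   3  -1/2  0  |   1/2 ]
ρ2 → -1/2·ρ2
  [ 1  5   1/2  0  |  -5/2 ]
  [ 0  1     0  0  |  -1/2 ]
  [ 0  0     0  3  |    -1 ]
  [ 0  3  -1/2  0  |   1/2 ]
ρ4 → ρ4 − 3·ρ2
  [ 1  5   1/2  0  |  -5/2 ]
  [ 0  1     0  0  |  -1/2 ]
  [ 0  0     0  3  |    -1 ]
  [ 0  0  -1/2  0  |     2 ]
ρ3 <=> ρ4
  [ 1  5   1/2  0  |  -5/2 ]
  [ 0  1     0  0  |  -1/2 ]
  [ 0  0  -1/2  0  |     2 ]
  [ 0  0     0  3  |    -1 ]
ρ3 → -2·ρ3
  [ 1  5  1/2  0  |  -5/2 ]
  [ 0  1    0  0  |  -1/2 ]
  [ 0  0    1  0  |    -4 ]
  [ 0  0    0  3  |    -1 ]
ρ4 → 1/3·ρ4
  [ 1  5  1/2  0  |  -5/2 ]
  [ 0  1    0  0  |  -1/2 ]
  [ 0  0    1  0  |    -4 ]
  [ 0  0    0  1  |  -1/3 ]
ρ1 → ρ1 − 1/2·ρ3
  [ 1  5  0  0  |  -1/2 ]
  [ 0  1  0  0  |  -1/2 ]
  [ 0  0  1  0  |    -4 ]
  [ 0  0  0  1  |  -1/3 ]
ρ1 → ρ1 − 5·ρ2
  [ 1  0  0  0  |     2 ]
  [ 0  1  0  0  |  -1/2 ]
  [ 0  0  1  0  |    -4 ]
  [ 0  0  0  1  |  -1/3 ]
Reading off the last column: x = 2, y = -1/2, z = -4, w = -1/3.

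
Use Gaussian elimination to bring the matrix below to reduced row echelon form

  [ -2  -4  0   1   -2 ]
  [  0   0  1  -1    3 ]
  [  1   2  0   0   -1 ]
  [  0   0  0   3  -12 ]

[[1, 2, 0, 0, -1], [0, 0, 1, 0, -1], [0, 0, 0, 1, -4], [0, 0, 0, 0, 0]]

ρ1 ← -1/2·ρ1
  [ 1  2  0  -1/2    1 ]
  [ 0  0  1    -1    3 ]
  [ 1  2  0     0   -1 ]
  [ 0  0  0     3  -12 ]
ρ3 ← ρ3 − ρ1
  [ 1  2  0  -1/2    1 ]
  [ 0  0  1    -1    3 ]
  [ 0  0  0   1/2   -2 ]
  [ 0  0  0     3  -12 ]
ρ3 ← 2·ρ3
  [ 1  2  0  -1/2    1 ]
  [ 0  0  1    -1    3 ]
  [ 0  0  0     1   -4 ]
  [ 0  0  0     3  -12 ]
ρ4 ← ρ4 − 3·ρ3
  [ 1  2  0  -1/2   1 ]
  [ 0  0  1    -1   3 ]
  [ 0  0  0     1  -4 ]
  [ 0  0  0     0   0 ]
ρ2 ← ρ2 + ρ3
  [ 1  2  0  -1/2   1 ]
  [ 0  0  1     0  -1 ]
  [ 0  0  0     1  -4 ]
  [ 0  0  0     0   0 ]
ρ1 ← ρ1 + 1/2·ρ3
  [ 1  2  0  0  -1 ]
  [ 0  0  1  0  -1 ]
  [ 0  0  0  1  -4 ]
  [ 0  0  0  0   0 ]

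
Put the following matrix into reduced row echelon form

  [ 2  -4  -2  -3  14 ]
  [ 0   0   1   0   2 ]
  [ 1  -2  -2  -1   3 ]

[[1, -2, 0, 0, 3], [0, 0, 1, 0, 2], [0, 0, 0, 1, -4]]

Multiply ρ1 by 1/2.
  [ 1  -2  -1  -3/2  7 ]
  [ 0   0   1     0  2 ]
  [ 1  -2  -2    -1  3 ]
Subtract ρ1 from ρ3.
  [ 1  -2  -1  -3/2   7 ]
  [ 0   0   1     0   2 ]
  [ 0   0  -1   1/2  -4 ]
Add ρ2 to ρ3.
  [ 1  -2  -1  -3/2   7 ]
  [ 0   0   1     0   2 ]
  [ 0   0   0   1/2  -2 ]
Multiply ρ3 by 2.
  [ 1  -2  -1  -3/2   7 ]
  [ 0   0   1     0   2 ]
  [ 0   0   0     1  -4 ]
Add 3/2 times ρ3 to ρ1.
  [ 1  -2  -1  0   1 ]
  [ 0   0   1  0   2 ]
  [ 0   0   0  1  -4 ]
Add ρ2 to ρ1.
  [ 1  -2  0  0   3 ]
  [ 0   0  1  0   2 ]
  [ 0   0  0  1  -4 ]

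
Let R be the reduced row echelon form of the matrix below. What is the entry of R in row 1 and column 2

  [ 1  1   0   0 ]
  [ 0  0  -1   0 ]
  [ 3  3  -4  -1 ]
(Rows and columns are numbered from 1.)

1

r3 := r3 − 3·r1
  [ 1  1   0   0 ]
  [ 0  0  -1   0 ]
  [ 0  0  -4  -1 ]
r2 := -1·r2
  [ 1  1   0   0 ]
  [ 0  0   1   0 ]
  [ 0  0  -4  -1 ]
r3 := r3 + 4·r2
  [ 1  1  0   0 ]
  [ 0  0  1   0 ]
  [ 0  0  0  -1 ]
r3 := -1·r3
  [ 1  1  0  0 ]
  [ 0  0  1  0 ]
  [ 0  0  0  1 ]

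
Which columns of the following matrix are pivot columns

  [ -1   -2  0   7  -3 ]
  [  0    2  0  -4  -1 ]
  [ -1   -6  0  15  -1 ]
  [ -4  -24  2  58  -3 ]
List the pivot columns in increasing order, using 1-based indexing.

R1 := -1·R1
R3 := R3 + R1
R4 := R4 + 4·R1
R2 := 1/2·R2
R3 := R3 + 4·R2
R4 := R4 + 16·R2
R3 <=> R4
R3 := 1/2·R3
R1 := R1 − 2·R2
Pivot columns are the columns containing a leading 1.

1, 2, 3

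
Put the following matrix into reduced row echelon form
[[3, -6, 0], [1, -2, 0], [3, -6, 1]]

Multiply r1 by 1/3.
Subtract r1 from r2.
Subtract 3 times r1 from r3.
Swap r2 and r3.

[[1, -2, 0], [0, 0, 1], [0, 0, 0]]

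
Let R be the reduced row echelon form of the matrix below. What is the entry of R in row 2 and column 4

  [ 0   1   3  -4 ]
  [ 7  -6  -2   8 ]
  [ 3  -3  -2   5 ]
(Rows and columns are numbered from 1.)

-1

Swap ρ1 and ρ2.
  [ 7  -6  -2   8 ]
  [ 0   1   3  -4 ]
  [ 3  -3  -2   5 ]
Multiply ρ1 by 1/7.
  [ 1  -6/7  -2/7  8/7 ]
  [ 0     1     3   -4 ]
  [ 3    -3    -2    5 ]
Subtract 3 times ρ1 from ρ3.
  [ 1  -6/7  -2/7   8/7 ]
  [ 0     1     3    -4 ]
  [ 0  -3/7  -8/7  11/7 ]
Add 3/7 times ρ2 to ρ3.
  [ 1  -6/7  -2/7   8/7 ]
  [ 0     1     3    -4 ]
  [ 0     0   1/7  -1/7 ]
Multiply ρ3 by 7.
  [ 1  -6/7  -2/7  8/7 ]
  [ 0     1     3   -4 ]
  [ 0     0     1   -1 ]
Subtract 3 times ρ3 from ρ2.
  [ 1  -6/7  -2/7  8/7 ]
  [ 0     1     0   -1 ]
  [ 0     0     1   -1 ]
Add 2/7 times ρ3 to ρ1.
  [ 1  -6/7  0  6/7 ]
  [ 0     1  0   -1 ]
  [ 0     0  1   -1 ]
Add 6/7 times ρ2 to ρ1.
  [ 1  0  0   0 ]
  [ 0  1  0  -1 ]
  [ 0  0  1  -1 ]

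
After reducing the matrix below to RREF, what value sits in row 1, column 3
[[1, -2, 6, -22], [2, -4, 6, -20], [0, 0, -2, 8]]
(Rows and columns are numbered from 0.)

-4

ρ2 ← ρ2 − 2·ρ1
  [ 1  -2   6  -22 ]
  [ 0   0  -6   24 ]
  [ 0   0  -2    8 ]
ρ2 ← -1/6·ρ2
  [ 1  -2   6  -22 ]
  [ 0   0   1   -4 ]
  [ 0   0  -2    8 ]
ρ3 ← ρ3 + 2·ρ2
  [ 1  -2  6  -22 ]
  [ 0   0  1   -4 ]
  [ 0   0  0    0 ]
ρ1 ← ρ1 − 6·ρ2
  [ 1  -2  0   2 ]
  [ 0   0  1  -4 ]
  [ 0   0  0   0 ]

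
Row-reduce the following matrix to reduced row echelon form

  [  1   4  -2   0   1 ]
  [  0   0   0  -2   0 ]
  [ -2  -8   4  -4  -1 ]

[[1, 4, -2, 0, 0], [0, 0, 0, 1, 0], [0, 0, 0, 0, 1]]

ρ3 → ρ3 + 2·ρ1
  [ 1  4  -2   0  1 ]
  [ 0  0   0  -2  0 ]
  [ 0  0   0  -4  1 ]
ρ2 → -1/2·ρ2
  [ 1  4  -2   0  1 ]
  [ 0  0   0   1  0 ]
  [ 0  0   0  -4  1 ]
ρ3 → ρ3 + 4·ρ2
  [ 1  4  -2  0  1 ]
  [ 0  0   0  1  0 ]
  [ 0  0   0  0  1 ]
ρ1 → ρ1 − ρ3
  [ 1  4  -2  0  0 ]
  [ 0  0   0  1  0 ]
  [ 0  0   0  0  1 ]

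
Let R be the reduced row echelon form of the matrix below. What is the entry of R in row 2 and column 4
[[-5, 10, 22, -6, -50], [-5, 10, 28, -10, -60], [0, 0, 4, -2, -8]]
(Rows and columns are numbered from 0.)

R1 → -1/5·R1
  [  1  -2  -22/5  6/5   10 ]
  [ -5  10     28  -10  -60 ]
  [  0   0      4   -2   -8 ]
R2 → R2 + 5·R1
  [ 1  -2  -22/5  6/5   10 ]
  [ 0   0      6   -4  -10 ]
  [ 0   0      4   -2   -8 ]
R2 → 1/6·R2
  [ 1  -2  -22/5   6/5    10 ]
  [ 0   0      1  -2/3  -5/3 ]
  [ 0   0      4    -2    -8 ]
R3 → R3 − 4·R2
  [ 1  -2  -22/5   6/5    10 ]
  [ 0   0      1  -2/3  -5/3 ]
  [ 0   0      0   2/3  -4/3 ]
R3 → 3/2·R3
  [ 1  -2  -22/5   6/5    10 ]
  [ 0   0      1  -2/3  -5/3 ]
  [ 0   0      0     1    -2 ]
R2 → R2 + 2/3·R3
  [ 1  -2  -22/5  6/5  10 ]
  [ 0   0      1    0  -3 ]
  [ 0   0      0    1  -2 ]
R1 → R1 − 6/5·R3
  [ 1  -2  -22/5  0  62/5 ]
  [ 0   0      1  0    -3 ]
  [ 0   0      0  1    -2 ]
R1 → R1 + 22/5·R2
  [ 1  -2  0  0  -4/5 ]
  [ 0   0  1  0    -3 ]
  [ 0   0  0  1    -2 ]

-2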